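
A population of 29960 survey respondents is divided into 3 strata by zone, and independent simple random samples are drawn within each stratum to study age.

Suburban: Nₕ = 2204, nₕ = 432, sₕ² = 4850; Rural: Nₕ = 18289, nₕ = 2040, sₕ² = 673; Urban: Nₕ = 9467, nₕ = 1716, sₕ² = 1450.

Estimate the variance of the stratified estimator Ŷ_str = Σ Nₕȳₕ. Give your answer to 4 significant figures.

Var(Ŷ_str) = Σₕ Nₕ²(1 − fₕ)sₕ²/nₕ.
Suburban: 2204²·(1 − 432/2204)·4850/432 = 4.3846335 × 10^7.
Rural: 18289²·(1 − 2040/18289)·673/2040 = 9.8039592 × 10^7.
Urban: 9467²·(1 − 1716/9467)·1450/1716 = 6.2004161 × 10^7.
Sum = 2.0389009 × 10^8.

2.039 × 10^8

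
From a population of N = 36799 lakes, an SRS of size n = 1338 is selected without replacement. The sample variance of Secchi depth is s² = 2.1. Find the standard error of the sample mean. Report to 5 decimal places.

Under SRS without replacement, Var(ȳ) = (1 − f)·s²/n with f = n/N = 1338/36799 = 0.03635968.
Var(ȳ) = (1 − 0.03635968)·2.1/1338 = 0.96364032·0.0015695067 = 0.00151244.
SE(ȳ) = √(0.00151244) = 0.03889.

0.03889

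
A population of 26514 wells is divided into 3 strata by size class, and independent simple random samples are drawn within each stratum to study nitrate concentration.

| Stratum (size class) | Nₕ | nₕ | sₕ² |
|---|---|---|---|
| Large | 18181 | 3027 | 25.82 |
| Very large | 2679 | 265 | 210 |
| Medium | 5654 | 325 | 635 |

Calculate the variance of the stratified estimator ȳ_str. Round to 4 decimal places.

0.0944

Var(ȳ_str) = Σₕ Wₕ²(1 − fₕ)sₕ²/nₕ with Wₕ = Nₕ/N, N = 26514.
Large: Wₕ = 0.68571321; term = 0.68571321²·(1 − 0.16649249)·25.82/3027 = 0.0033430153.
Very large: Wₕ = 0.10104096; term = 0.10104096²·(1 − 0.09891751)·210/265 = 0.0072900901.
Medium: Wₕ = 0.21324583; term = 0.21324583²·(1 − 0.05748143)·635/325 = 0.083741625.
Sum = 0.09437473.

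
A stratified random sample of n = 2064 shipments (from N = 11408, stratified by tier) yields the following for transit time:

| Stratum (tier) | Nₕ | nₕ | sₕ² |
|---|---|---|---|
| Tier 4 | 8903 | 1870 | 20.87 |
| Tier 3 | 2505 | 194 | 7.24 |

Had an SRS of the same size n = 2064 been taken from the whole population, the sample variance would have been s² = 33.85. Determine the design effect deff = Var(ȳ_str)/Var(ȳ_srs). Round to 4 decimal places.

Var(ȳ_str) = Σ Wₕ²(1−fₕ)sₕ²/nₕ with Wₕ = Nₕ/11408:
  Tier 4: (8903/11408)²·(1−1870/8903)·20.87/1870 = 0.0053695613
  Tier 3: (2505/11408)²·(1−194/2505)·7.24/194 = 0.0016600665
  → Var(ȳ_str) = 0.0070296278.
Var(ȳ_srs) = (1 − 2064/11408)·33.85/2064 = 0.013432978.
deff = 0.0070296278 / 0.013432978 = 0.5233.

0.5233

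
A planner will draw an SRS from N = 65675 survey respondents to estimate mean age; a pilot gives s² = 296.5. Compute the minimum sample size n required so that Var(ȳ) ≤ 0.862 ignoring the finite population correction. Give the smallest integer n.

Without fpc, n₀ = s²/D = 296.5/0.862 = 343.9675.
Rounding up, n = 344.

344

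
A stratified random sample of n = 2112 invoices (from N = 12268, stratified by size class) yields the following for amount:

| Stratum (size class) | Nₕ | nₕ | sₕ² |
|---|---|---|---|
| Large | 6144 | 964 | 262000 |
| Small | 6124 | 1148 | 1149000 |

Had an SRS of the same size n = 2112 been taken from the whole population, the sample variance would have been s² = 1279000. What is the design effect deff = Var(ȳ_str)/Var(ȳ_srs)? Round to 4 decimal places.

Var(ȳ_str) = Σ Wₕ²(1−fₕ)sₕ²/nₕ with Wₕ = Nₕ/12268:
  Large: (6144/12268)²·(1−964/6144)·262000/964 = 57.472182
  Small: (6124/12268)²·(1−1148/6124)·1149000/1148 = 202.64979
  → Var(ȳ_str) = 260.12197.
Var(ȳ_srs) = (1 − 2112/12268)·1279000/2112 = 501.33215.
deff = 260.12197 / 501.33215 = 0.5189.

0.5189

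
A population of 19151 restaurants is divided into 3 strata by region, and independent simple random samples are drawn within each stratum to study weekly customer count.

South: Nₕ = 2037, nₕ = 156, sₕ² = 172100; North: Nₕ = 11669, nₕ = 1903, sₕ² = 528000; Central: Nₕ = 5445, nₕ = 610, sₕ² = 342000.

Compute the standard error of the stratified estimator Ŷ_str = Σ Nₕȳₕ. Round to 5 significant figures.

224960

Var(Ŷ_str) = Σₕ Nₕ²(1 − fₕ)sₕ²/nₕ.
South: 2037²·(1 − 156/2037)·172100/156 = 4.2270375 × 10^9.
North: 11669²·(1 − 1903/11669)·528000/1903 = 3.1618808 × 10^10.
Central: 5445²·(1 − 610/5445)·342000/610 = 1.4760145 × 10^10.
Sum = 5.0605991 × 10^10.
SE = √(5.0605991 × 10^10) = 224960.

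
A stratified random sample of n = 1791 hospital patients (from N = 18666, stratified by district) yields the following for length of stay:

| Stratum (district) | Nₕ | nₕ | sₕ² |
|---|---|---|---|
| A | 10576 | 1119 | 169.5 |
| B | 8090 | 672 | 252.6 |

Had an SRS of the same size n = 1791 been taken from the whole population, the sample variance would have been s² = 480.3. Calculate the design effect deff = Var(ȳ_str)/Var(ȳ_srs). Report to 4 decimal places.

Var(ȳ_str) = Σ Wₕ²(1−fₕ)sₕ²/nₕ with Wₕ = Nₕ/18666:
  A: (10576/18666)²·(1−1119/10576)·169.5/1119 = 0.043482242
  B: (8090/18666)²·(1−672/8090)·252.6/672 = 0.064743608
  → Var(ȳ_str) = 0.10822585.
Var(ȳ_srs) = (1 − 1791/18666)·480.3/1791 = 0.24244293.
deff = 0.10822585 / 0.24244293 = 0.4464.

0.4464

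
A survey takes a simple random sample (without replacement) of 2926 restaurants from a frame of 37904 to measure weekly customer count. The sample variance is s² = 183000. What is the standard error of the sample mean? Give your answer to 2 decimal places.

7.60

Under SRS without replacement, Var(ȳ) = (1 − f)·s²/n with f = n/N = 2926/37904 = 0.07719502.
Var(ȳ) = (1 − 0.07719502)·183000/2926 = 0.92280498·62.54272 = 57.714734.
SE(ȳ) = √(57.714734) = 7.60.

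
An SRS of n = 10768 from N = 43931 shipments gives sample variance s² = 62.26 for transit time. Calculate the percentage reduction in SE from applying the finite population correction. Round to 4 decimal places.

f = n/N = 10768/43931 = 0.24511165.
SE_no-fpc = √(s²/n) = 0.076039112; SE_fpc = √((1−f)s²/n) = 0.066066058.
Ratio = √(1−f) = 0.86884311. Reduction = 100·(1 − 0.86884311) = 13.1157%.

13.1157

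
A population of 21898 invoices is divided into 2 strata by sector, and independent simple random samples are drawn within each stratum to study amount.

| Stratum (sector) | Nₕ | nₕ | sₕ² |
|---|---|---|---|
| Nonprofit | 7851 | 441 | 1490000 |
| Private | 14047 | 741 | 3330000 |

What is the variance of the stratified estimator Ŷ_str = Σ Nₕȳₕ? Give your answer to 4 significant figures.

Var(Ŷ_str) = Σₕ Nₕ²(1 − fₕ)sₕ²/nₕ.
Nonprofit: 7851²·(1 − 441/7851)·1490000/441 = 1.9655806 × 10^11.
Private: 14047²·(1 − 741/14047)·3330000/741 = 8.3995714 × 10^11.
Sum = 1.0365152 × 10^12.

1.037 × 10^12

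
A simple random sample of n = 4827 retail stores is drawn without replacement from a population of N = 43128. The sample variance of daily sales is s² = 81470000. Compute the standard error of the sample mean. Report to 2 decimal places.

Under SRS without replacement, Var(ȳ) = (1 − f)·s²/n with f = n/N = 4827/43128 = 0.11192265.
Var(ȳ) = (1 − 0.11192265)·81470000/4827 = 0.88807735·16877.978 = 14988.95.
SE(ȳ) = √(14988.95) = 122.43.

122.43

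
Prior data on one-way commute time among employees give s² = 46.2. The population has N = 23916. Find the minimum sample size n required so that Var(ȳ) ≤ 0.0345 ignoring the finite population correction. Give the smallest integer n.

1340

Without fpc, n₀ = s²/D = 46.2/0.0345 = 1339.1304.
Rounding up, n = 1340.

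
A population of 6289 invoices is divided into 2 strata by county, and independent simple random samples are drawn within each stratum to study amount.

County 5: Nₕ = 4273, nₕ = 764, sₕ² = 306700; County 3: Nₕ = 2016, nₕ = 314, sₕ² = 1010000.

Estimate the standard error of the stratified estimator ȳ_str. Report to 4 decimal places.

20.7662

Var(ȳ_str) = Σₕ Wₕ²(1 − fₕ)sₕ²/nₕ with Wₕ = Nₕ/N, N = 6289.
County 5: Wₕ = 0.67944029; term = 0.67944029²·(1 − 0.17879710)·306700/764 = 152.18557.
County 3: Wₕ = 0.32055971; term = 0.32055971²·(1 − 0.15575397)·1010000/314 = 279.04781.
Sum = 431.23338.
SE = √(431.23338) = 20.7662.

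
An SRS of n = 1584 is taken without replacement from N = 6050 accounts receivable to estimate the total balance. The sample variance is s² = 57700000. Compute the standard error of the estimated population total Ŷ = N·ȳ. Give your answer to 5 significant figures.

Var(Ŷ) = N²·Var(ȳ) = N²·(1 − n/N)·s²/n.
f = 1584/6050 = 0.26181818; Var(ȳ) = 0.73818182·57700000/1584 = 26889.578.
Var(Ŷ) = 6050² · 26889.578 = 9.8422578 × 10^11.
SE(Ŷ) = √(9.8422578 × 10^11) = 992080.

992080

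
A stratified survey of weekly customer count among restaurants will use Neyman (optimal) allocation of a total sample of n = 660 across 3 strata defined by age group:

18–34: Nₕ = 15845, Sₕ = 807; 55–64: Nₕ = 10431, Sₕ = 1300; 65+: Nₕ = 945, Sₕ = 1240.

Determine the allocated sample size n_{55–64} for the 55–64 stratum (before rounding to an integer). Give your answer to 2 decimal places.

325.22

Neyman allocation: nₕ = n·NₕSₕ / Σⱼ NⱼSⱼ.
Σ NⱼSⱼ = 15845·807 + 10431·1300 + 945·1240 = 2.7519015 × 10^7.
n_{55–64} = 660·10431·1300 / (2.7519015 × 10^7) = 325.22.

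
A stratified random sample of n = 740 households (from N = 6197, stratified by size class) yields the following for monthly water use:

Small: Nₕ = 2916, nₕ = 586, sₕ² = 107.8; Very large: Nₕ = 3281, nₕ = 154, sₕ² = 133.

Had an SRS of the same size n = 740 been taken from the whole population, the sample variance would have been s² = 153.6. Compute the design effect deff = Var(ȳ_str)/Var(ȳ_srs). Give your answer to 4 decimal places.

1.4404

Var(ȳ_str) = Σ Wₕ²(1−fₕ)sₕ²/nₕ with Wₕ = Nₕ/6197:
  Small: (2916/6197)²·(1−586/2916)·107.8/586 = 0.032546298
  Very large: (3281/6197)²·(1−154/3281)·133/154 = 0.23072892
  → Var(ȳ_str) = 0.26327522.
Var(ȳ_srs) = (1 − 740/6197)·153.6/740 = 0.18278138.
deff = 0.26327522 / 0.18278138 = 1.4404.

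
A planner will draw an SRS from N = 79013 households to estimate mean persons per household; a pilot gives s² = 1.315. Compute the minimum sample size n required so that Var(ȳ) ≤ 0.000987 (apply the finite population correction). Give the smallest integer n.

Without fpc, n₀ = s²/D = 1.315/0.000987 = 1332.3202.
With fpc, (1 − n/N)·s²/n ≤ D requires n ≥ n₀/(1 + n₀/N) = 1332.3202/(1 + 1332.3202/79013) = 1310.2271.
Rounding up, n = 1311.

1311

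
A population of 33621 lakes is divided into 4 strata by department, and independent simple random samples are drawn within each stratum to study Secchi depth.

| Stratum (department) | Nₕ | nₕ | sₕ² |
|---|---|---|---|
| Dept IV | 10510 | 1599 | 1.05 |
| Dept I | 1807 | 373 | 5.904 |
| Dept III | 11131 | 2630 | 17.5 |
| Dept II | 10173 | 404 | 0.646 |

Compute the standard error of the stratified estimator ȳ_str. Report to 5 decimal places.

Var(ȳ_str) = Σₕ Wₕ²(1 − fₕ)sₕ²/nₕ with Wₕ = Nₕ/N, N = 33621.
Dept IV: Wₕ = 0.31260224; term = 0.31260224²·(1 − 0.15214082)·1.05/1599 = 5.4406244 × 10^-5.
Dept I: Wₕ = 0.05374617; term = 0.05374617²·(1 − 0.20641948)·5.904/373 = 3.6284703 × 10^-5.
Dept III: Wₕ = 0.33107284; term = 0.33107284²·(1 − 0.23627706)·17.5/2630 = 5.5701289 × 10^-4.
Dept II: Wₕ = 0.30257875; term = 0.30257875²·(1 − 0.03971297)·0.646/404 = 1.4058179 × 10^-4.
Sum = 7.8828563 × 10^-4.
SE = √(7.8828563 × 10^-4) = 0.02808.

0.02808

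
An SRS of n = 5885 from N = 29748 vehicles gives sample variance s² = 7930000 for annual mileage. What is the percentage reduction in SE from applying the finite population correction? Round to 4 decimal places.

10.4360

f = n/N = 5885/29748 = 0.19782843.
SE_no-fpc = √(s²/n) = 36.708223; SE_fpc = √((1−f)s²/n) = 32.877364.
Ratio = √(1−f) = 0.89564032. Reduction = 100·(1 − 0.89564032) = 10.4360%.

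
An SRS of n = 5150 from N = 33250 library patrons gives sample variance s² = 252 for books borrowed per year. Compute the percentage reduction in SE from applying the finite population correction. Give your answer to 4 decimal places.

8.0700

f = n/N = 5150/33250 = 0.15488722.
SE_no-fpc = √(s²/n) = 0.22120587; SE_fpc = √((1−f)s²/n) = 0.2033546.
Ratio = √(1−f) = 0.91930016. Reduction = 100·(1 − 0.91930016) = 8.0700%.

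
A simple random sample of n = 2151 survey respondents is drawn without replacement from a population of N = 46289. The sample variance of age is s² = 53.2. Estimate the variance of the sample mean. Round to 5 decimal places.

Under SRS without replacement, Var(ȳ) = (1 − f)·s²/n with f = n/N = 2151/46289 = 0.04646892.
Var(ȳ) = (1 − 0.04646892)·53.2/2151 = 0.95353108·0.024732682 = 0.023583381.

0.02358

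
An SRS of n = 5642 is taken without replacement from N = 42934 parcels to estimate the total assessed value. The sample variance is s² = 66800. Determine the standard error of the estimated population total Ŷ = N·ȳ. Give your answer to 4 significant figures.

Var(Ŷ) = N²·Var(ȳ) = N²·(1 − n/N)·s²/n.
f = 5642/42934 = 0.13141100; Var(ȳ) = 0.86858900·66800/5642 = 10.283897.
Var(Ŷ) = 42934² · 10.283897 = 1.8956599 × 10^10.
SE(Ŷ) = √(1.8956599 × 10^10) = 137700.

137700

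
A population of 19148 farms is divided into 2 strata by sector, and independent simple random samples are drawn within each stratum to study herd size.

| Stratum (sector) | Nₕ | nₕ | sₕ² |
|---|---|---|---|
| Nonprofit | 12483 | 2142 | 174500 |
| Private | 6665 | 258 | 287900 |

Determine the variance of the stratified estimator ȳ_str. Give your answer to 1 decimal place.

Var(ȳ_str) = Σₕ Wₕ²(1 − fₕ)sₕ²/nₕ with Wₕ = Nₕ/N, N = 19148.
Nonprofit: Wₕ = 0.65192187; term = 0.65192187²·(1 − 0.17159337)·174500/2142 = 28.68208.
Private: Wₕ = 0.34807813; term = 0.34807813²·(1 − 0.03870968)·287900/258 = 129.96607.
Sum = 158.64815.

158.6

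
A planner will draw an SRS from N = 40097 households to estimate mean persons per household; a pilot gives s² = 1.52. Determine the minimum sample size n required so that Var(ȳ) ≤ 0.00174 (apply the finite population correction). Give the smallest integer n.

Without fpc, n₀ = s²/D = 1.52/0.00174 = 873.5632.
With fpc, (1 − n/N)·s²/n ≤ D requires n ≥ n₀/(1 + n₀/N) = 873.5632/(1 + 873.5632/40097) = 854.9373.
Rounding up, n = 855.

855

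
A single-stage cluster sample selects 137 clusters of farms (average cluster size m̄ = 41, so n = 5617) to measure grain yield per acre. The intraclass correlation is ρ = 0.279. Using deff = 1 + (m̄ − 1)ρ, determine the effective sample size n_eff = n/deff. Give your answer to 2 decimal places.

461.92

deff = 1 + (41 − 1)·0.279 = 1 + 11.16 = 12.16.
n_eff = 5617 / 12.16 = 461.92.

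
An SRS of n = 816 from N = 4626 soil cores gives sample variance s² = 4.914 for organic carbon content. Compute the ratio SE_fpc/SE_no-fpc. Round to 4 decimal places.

0.9075

f = n/N = 816/4626 = 0.17639429.
SE_no-fpc = √(s²/n) = 0.077601925; SE_fpc = √((1−f)s²/n) = 0.070425862.
Ratio = √(1−f) = 0.90752725.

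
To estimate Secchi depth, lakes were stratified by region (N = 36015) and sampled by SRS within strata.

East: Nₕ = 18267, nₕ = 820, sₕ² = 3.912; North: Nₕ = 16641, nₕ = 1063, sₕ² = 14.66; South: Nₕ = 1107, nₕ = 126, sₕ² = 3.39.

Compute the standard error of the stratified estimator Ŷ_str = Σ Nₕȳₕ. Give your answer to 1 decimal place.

2263.8

Var(Ŷ_str) = Σₕ Nₕ²(1 − fₕ)sₕ²/nₕ.
East: 18267²·(1 − 820/18267)·3.912/820 = 1.5204529 × 10^6.
North: 16641²·(1 − 1063/16641)·14.66/1063 = 3.5751299 × 10^6.
South: 1107²·(1 − 126/1107)·3.39/126 = 29217.684.
Sum = 5.1248005 × 10^6.
SE = √(5.1248005 × 10^6) = 2263.8.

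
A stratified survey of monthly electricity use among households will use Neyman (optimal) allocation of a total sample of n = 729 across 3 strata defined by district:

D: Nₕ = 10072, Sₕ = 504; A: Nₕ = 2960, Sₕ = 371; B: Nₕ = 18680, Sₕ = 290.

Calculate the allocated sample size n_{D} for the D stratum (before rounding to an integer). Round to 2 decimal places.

Neyman allocation: nₕ = n·NₕSₕ / Σⱼ NⱼSⱼ.
Σ NⱼSⱼ = 10072·504 + 2960·371 + 18680·290 = 1.1591648 × 10^7.
n_{D} = 729·10072·504 / (1.1591648 × 10^7) = 319.25.

319.25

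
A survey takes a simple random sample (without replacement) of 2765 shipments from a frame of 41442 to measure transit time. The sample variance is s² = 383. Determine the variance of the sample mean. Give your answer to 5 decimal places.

Under SRS without replacement, Var(ȳ) = (1 − f)·s²/n with f = n/N = 2765/41442 = 0.06671975.
Var(ȳ) = (1 − 0.06671975)·383/2765 = 0.93328025·0.13851718 = 0.12927535.

0.12928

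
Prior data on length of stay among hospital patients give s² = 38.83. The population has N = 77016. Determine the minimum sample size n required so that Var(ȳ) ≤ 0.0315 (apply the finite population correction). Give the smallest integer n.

1214

Without fpc, n₀ = s²/D = 38.83/0.0315 = 1232.6984.
With fpc, (1 − n/N)·s²/n ≤ D requires n ≥ n₀/(1 + n₀/N) = 1232.6984/(1 + 1232.6984/77016) = 1213.2790.
Rounding up, n = 1214.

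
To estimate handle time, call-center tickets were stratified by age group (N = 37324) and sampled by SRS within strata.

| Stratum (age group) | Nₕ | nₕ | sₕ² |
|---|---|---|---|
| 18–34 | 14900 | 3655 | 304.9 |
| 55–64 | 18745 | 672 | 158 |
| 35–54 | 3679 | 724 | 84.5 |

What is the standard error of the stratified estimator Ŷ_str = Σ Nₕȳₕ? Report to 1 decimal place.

Var(Ŷ_str) = Σₕ Nₕ²(1 − fₕ)sₕ²/nₕ.
18–34: 14900²·(1 − 3655/14900)·304.9/3655 = 1.3977058 × 10^7.
55–64: 18745²·(1 − 672/18745)·158/672 = 7.9653251 × 10^7.
35–54: 3679²·(1 − 724/3679)·84.5/724 = 1.2688358 × 10^6.
Sum = 9.4899145 × 10^7.
SE = √(9.4899145 × 10^7) = 9741.6.

9741.6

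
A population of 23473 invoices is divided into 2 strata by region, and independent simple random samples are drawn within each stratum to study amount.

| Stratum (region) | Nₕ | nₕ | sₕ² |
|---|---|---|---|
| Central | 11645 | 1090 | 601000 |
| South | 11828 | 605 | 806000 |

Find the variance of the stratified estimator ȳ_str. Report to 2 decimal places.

Var(ȳ_str) = Σₕ Wₕ²(1 − fₕ)sₕ²/nₕ with Wₕ = Nₕ/N, N = 23473.
Central: Wₕ = 0.49610190; term = 0.49610190²·(1 − 0.09360240)·601000/1090 = 123.00096.
South: Wₕ = 0.50389810; term = 0.50389810²·(1 − 0.05114981)·806000/605 = 320.96875.
Sum = 443.96971.

443.97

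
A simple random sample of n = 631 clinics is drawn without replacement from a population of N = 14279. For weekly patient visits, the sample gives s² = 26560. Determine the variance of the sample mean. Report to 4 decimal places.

Under SRS without replacement, Var(ȳ) = (1 − f)·s²/n with f = n/N = 631/14279 = 0.04419077.
Var(ȳ) = (1 − 0.04419077)·26560/631 = 0.95580923·42.091918 = 40.231843.

40.2318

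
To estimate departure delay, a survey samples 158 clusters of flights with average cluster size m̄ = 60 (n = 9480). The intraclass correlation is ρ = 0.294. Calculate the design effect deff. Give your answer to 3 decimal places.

deff = 1 + (60 − 1)·0.294 = 1 + 17.346 = 18.346.

18.346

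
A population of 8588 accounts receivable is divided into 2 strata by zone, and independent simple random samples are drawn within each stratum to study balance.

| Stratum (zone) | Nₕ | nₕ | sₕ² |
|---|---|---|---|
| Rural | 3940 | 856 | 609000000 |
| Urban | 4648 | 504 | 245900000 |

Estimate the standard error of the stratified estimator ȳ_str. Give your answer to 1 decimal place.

494.6

Var(ȳ_str) = Σₕ Wₕ²(1 − fₕ)sₕ²/nₕ with Wₕ = Nₕ/N, N = 8588.
Rural: Wₕ = 0.45877969; term = 0.45877969²·(1 − 0.21725888)·609000000/856 = 117211.45.
Urban: Wₕ = 0.54122031; term = 0.54122031²·(1 − 0.10843373)·245900000/504 = 127417.71.
Sum = 244629.16.
SE = √(244629.16) = 494.6.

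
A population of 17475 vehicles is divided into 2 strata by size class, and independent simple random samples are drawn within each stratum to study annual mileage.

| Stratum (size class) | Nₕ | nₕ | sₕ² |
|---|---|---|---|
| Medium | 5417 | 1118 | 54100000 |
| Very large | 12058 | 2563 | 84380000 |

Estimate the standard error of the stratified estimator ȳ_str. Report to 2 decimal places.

Var(ȳ_str) = Σₕ Wₕ²(1 − fₕ)sₕ²/nₕ with Wₕ = Nₕ/N, N = 17475.
Medium: Wₕ = 0.30998569; term = 0.30998569²·(1 − 0.20638730)·54100000/1118 = 3690.1785.
Very large: Wₕ = 0.69001431; term = 0.69001431²·(1 − 0.21255598)·84380000/2563 = 12343.172.
Sum = 16033.351.
SE = √(16033.351) = 126.62.

126.62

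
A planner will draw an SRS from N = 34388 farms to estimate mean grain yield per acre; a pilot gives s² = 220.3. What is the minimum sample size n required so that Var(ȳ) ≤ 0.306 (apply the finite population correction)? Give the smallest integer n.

Without fpc, n₀ = s²/D = 220.3/0.306 = 719.9346.
With fpc, (1 − n/N)·s²/n ≤ D requires n ≥ n₀/(1 + n₀/N) = 719.9346/(1 + 719.9346/34388) = 705.1714.
Rounding up, n = 706.

706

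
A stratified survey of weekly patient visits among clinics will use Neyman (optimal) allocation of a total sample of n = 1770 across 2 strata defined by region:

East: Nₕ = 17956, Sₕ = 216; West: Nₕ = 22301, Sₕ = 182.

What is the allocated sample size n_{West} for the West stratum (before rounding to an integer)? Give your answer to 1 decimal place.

905.1

Neyman allocation: nₕ = n·NₕSₕ / Σⱼ NⱼSⱼ.
Σ NⱼSⱼ = 17956·216 + 22301·182 = 7.937278 × 10^6.
n_{West} = 1770·22301·182 / (7.937278 × 10^6) = 905.1.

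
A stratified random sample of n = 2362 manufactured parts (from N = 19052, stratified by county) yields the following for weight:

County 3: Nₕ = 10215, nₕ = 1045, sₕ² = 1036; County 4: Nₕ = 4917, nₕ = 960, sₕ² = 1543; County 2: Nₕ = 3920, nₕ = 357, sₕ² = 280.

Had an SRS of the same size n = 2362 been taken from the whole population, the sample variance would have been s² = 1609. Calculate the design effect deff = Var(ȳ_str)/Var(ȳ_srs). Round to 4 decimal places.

Var(ȳ_str) = Σ Wₕ²(1−fₕ)sₕ²/nₕ with Wₕ = Nₕ/19052:
  County 3: (10215/19052)²·(1−1045/10215)·1036/1045 = 0.25584093
  County 4: (4917/19052)²·(1−960/4917)·1543/960 = 0.086154865
  County 2: (3920/19052)²·(1−357/3920)·280/357 = 0.030179397
  → Var(ȳ_str) = 0.37217519.
Var(ȳ_srs) = (1 − 2362/19052)·1609/2362 = 0.5967493.
deff = 0.37217519 / 0.5967493 = 0.6237.

0.6237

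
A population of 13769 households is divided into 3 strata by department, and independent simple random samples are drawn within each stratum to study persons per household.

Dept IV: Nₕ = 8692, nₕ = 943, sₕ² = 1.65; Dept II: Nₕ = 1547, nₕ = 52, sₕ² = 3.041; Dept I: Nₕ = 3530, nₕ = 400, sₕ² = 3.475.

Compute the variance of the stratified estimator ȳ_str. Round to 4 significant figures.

Var(ȳ_str) = Σₕ Wₕ²(1 − fₕ)sₕ²/nₕ with Wₕ = Nₕ/N, N = 13769.
Dept IV: Wₕ = 0.63127315; term = 0.63127315²·(1 − 0.10849057)·1.65/943 = 6.2163124 × 10^-4.
Dept II: Wₕ = 0.11235384; term = 0.11235384²·(1 − 0.03361345)·3.041/52 = 7.1341097 × 10^-4.
Dept I: Wₕ = 0.25637301; term = 0.25637301²·(1 − 0.11331445)·3.475/400 = 5.0630132 × 10^-4.
Sum = 0.0018413435.

0.001841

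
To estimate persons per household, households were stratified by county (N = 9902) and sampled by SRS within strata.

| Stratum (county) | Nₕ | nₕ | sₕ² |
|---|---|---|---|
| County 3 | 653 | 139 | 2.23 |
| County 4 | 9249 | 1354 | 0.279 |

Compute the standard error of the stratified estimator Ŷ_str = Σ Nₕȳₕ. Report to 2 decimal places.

142.94

Var(Ŷ_str) = Σₕ Nₕ²(1 − fₕ)sₕ²/nₕ.
County 3: 653²·(1 − 139/653)·2.23/139 = 5384.7601.
County 4: 9249²·(1 − 1354/9249)·0.279/1354 = 15046.395.
Sum = 20431.155.
SE = √(20431.155) = 142.94.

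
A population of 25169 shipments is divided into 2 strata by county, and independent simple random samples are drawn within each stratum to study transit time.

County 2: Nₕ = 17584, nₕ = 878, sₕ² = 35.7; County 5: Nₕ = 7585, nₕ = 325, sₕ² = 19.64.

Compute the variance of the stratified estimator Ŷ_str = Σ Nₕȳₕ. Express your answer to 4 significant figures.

Var(Ŷ_str) = Σₕ Nₕ²(1 − fₕ)sₕ²/nₕ.
County 2: 17584²·(1 − 878/17584)·35.7/878 = 1.1944387 × 10^7.
County 5: 7585²·(1 − 325/7585)·19.64/325 = 3.3277472 × 10^6.
Sum = 1.5272134 × 10^7.

1.527 × 10^7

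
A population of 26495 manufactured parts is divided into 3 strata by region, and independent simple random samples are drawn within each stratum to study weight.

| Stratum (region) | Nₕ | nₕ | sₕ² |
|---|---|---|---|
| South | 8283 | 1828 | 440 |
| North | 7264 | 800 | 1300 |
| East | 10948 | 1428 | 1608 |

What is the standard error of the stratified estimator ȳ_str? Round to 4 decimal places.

0.5424

Var(ȳ_str) = Σₕ Wₕ²(1 − fₕ)sₕ²/nₕ with Wₕ = Nₕ/N, N = 26495.
South: Wₕ = 0.31262502; term = 0.31262502²·(1 − 0.22069299)·440/1828 = 0.018332958.
North: Wₕ = 0.27416494; term = 0.27416494²·(1 − 0.11013216)·1300/800 = 0.10869328.
East: Wₕ = 0.41321004; term = 0.41321004²·(1 − 0.13043478)·1608/1428 = 0.1671867.
Sum = 0.29421294.
SE = √(0.29421294) = 0.5424.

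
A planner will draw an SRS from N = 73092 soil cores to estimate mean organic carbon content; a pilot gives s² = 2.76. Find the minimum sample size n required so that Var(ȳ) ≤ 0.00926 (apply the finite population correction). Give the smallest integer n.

Without fpc, n₀ = s²/D = 2.76/0.00926 = 298.0562.
With fpc, (1 − n/N)·s²/n ≤ D requires n ≥ n₀/(1 + n₀/N) = 298.0562/(1 + 298.0562/73092) = 296.8457.
Rounding up, n = 297.

297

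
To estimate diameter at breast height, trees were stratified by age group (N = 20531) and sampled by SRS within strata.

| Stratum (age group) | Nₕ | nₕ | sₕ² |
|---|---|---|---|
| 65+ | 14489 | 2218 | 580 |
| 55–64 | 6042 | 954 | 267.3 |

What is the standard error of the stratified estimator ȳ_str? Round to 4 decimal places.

0.3616

Var(ȳ_str) = Σₕ Wₕ²(1 − fₕ)sₕ²/nₕ with Wₕ = Nₕ/N, N = 20531.
65+: Wₕ = 0.70571331; term = 0.70571331²·(1 − 0.15308165)·580/2218 = 0.11029723.
55–64: Wₕ = 0.29428669; term = 0.29428669²·(1 − 0.15789474)·267.3/954 = 0.020434226.
Sum = 0.13073146.
SE = √(0.13073146) = 0.3616.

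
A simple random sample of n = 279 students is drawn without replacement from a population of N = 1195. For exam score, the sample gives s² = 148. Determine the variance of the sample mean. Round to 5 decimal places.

Under SRS without replacement, Var(ȳ) = (1 − f)·s²/n with f = n/N = 279/1195 = 0.23347280.
Var(ȳ) = (1 − 0.23347280)·148/279 = 0.76652720·0.53046595 = 0.40661658.

0.40662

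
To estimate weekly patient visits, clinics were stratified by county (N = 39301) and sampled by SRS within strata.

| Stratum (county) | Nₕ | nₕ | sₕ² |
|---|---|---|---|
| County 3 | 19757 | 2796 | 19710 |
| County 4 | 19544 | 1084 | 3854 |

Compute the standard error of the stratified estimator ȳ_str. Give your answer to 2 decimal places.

1.54

Var(ȳ_str) = Σₕ Wₕ²(1 − fₕ)sₕ²/nₕ with Wₕ = Nₕ/N, N = 39301.
County 3: Wₕ = 0.50270985; term = 0.50270985²·(1 − 0.14151946)·19710/2796 = 1.5293775.
County 4: Wₕ = 0.49729015; term = 0.49729015²·(1 − 0.05546459)·3854/1084 = 0.83046317.
Sum = 2.3598407.
SE = √(2.3598407) = 1.54.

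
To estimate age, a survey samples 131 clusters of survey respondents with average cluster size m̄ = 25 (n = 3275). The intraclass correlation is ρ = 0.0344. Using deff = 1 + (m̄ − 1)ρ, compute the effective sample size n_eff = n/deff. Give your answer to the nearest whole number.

1794

deff = 1 + (25 − 1)·0.0344 = 1 + 0.8256 = 1.8256.
n_eff = 3275 / 1.8256 = 1794.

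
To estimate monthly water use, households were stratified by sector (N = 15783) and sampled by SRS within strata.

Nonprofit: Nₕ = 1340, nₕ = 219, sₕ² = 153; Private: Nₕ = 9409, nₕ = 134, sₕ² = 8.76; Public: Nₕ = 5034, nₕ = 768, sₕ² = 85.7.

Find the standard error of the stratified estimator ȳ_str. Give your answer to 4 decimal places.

Var(ȳ_str) = Σₕ Wₕ²(1 − fₕ)sₕ²/nₕ with Wₕ = Nₕ/N, N = 15783.
Nonprofit: Wₕ = 0.08490148; term = 0.08490148²·(1 − 0.16343284)·153/219 = 0.0042128754.
Private: Wₕ = 0.59614775; term = 0.59614775²·(1 − 0.01424168)·8.76/134 = 0.02290222.
Public: Wₕ = 0.31895077; term = 0.31895077²·(1 − 0.15256257)·85.7/768 = 0.0096199885.
Sum = 0.036735084.
SE = √(0.036735084) = 0.1917.

0.1917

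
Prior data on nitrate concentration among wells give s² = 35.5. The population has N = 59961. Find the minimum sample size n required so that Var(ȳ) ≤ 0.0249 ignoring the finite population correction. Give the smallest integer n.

1426

Without fpc, n₀ = s²/D = 35.5/0.0249 = 1425.7028.
Rounding up, n = 1426.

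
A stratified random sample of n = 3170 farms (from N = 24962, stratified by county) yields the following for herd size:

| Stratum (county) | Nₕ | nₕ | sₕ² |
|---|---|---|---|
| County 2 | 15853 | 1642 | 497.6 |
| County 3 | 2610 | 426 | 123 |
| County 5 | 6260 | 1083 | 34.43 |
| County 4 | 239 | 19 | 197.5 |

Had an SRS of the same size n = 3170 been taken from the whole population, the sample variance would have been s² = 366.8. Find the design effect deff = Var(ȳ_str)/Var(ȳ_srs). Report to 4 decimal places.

1.1359

Var(ȳ_str) = Σ Wₕ²(1−fₕ)sₕ²/nₕ with Wₕ = Nₕ/24962:
  County 2: (15853/24962)²·(1−1642/15853)·497.6/1642 = 0.10956821
  County 3: (2610/24962)²·(1−426/2610)·123/426 = 0.002641374
  County 5: (6260/24962)²·(1−1083/6260)·34.43/1083 = 0.0016534928
  County 4: (239/24962)²·(1−19/239)·197.5/19 = 8.7715294 × 10^-4
  → Var(ȳ_str) = 0.11474023.
Var(ȳ_srs) = (1 − 3170/24962)·366.8/3170 = 0.10101544.
deff = 0.11474023 / 0.10101544 = 1.1359.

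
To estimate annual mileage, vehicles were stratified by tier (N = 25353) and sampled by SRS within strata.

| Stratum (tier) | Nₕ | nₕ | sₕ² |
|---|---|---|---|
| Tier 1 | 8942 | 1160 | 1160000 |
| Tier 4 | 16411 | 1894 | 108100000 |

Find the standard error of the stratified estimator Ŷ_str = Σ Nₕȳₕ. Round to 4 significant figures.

Var(Ŷ_str) = Σₕ Nₕ²(1 − fₕ)sₕ²/nₕ.
Tier 1: 8942²·(1 − 1160/8942)·1160000/1160 = 6.9586644 × 10^10.
Tier 4: 16411²·(1 − 1894/16411)·108100000/1894 = 1.3597455 × 10^13.
Sum = 1.3667042 × 10^13.
SE = √(1.3667042 × 10^13) = 3.697 × 10^6.

3.697 × 10^6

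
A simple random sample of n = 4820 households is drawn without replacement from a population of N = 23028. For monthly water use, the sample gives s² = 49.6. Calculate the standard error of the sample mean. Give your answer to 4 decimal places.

Under SRS without replacement, Var(ȳ) = (1 − f)·s²/n with f = n/N = 4820/23028 = 0.20931040.
Var(ȳ) = (1 − 0.20931040)·49.6/4820 = 0.79068960·0.010290456 = 0.0081365568.
SE(ȳ) = √(0.0081365568) = 0.0902.

0.0902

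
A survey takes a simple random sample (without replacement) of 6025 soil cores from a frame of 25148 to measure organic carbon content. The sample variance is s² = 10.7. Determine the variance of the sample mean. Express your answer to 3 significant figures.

0.00135

Under SRS without replacement, Var(ȳ) = (1 − f)·s²/n with f = n/N = 6025/25148 = 0.23958168.
Var(ȳ) = (1 − 0.23958168)·10.7/6025 = 0.76041832·0.0017759336 = 0.0013504525.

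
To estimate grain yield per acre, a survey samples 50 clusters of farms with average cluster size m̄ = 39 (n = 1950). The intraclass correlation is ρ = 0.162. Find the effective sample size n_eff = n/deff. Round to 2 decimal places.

272.50

deff = 1 + (39 − 1)·0.162 = 1 + 6.156 = 7.156.
n_eff = 1950 / 7.156 = 272.50.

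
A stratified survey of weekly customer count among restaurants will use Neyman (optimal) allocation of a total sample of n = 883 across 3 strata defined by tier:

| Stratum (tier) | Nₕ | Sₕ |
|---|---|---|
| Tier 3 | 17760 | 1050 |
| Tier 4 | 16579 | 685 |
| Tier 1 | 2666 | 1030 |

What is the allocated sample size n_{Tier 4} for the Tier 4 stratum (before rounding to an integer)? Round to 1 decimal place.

Neyman allocation: nₕ = n·NₕSₕ / Σⱼ NⱼSⱼ.
Σ NⱼSⱼ = 17760·1050 + 16579·685 + 2666·1030 = 3.2750595 × 10^7.
n_{Tier 4} = 883·16579·685 / (3.2750595 × 10^7) = 306.2.

306.2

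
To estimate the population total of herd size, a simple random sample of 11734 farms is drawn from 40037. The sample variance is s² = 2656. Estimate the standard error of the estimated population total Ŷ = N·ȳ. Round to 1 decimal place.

Var(Ŷ) = N²·Var(ȳ) = N²·(1 − n/N)·s²/n.
f = 11734/40037 = 0.29307890; Var(ȳ) = 0.70692110·2656/11734 = 0.16001214.
Var(Ŷ) = 40037² · 0.16001214 = 2.5649328 × 10^8.
SE(Ŷ) = √(2.5649328 × 10^8) = 16015.4.

16015.4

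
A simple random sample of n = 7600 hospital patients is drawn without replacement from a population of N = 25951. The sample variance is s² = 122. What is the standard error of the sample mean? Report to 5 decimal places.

Under SRS without replacement, Var(ȳ) = (1 − f)·s²/n with f = n/N = 7600/25951 = 0.29285962.
Var(ȳ) = (1 − 0.29285962)·122/7600 = 0.70714038·0.016052632 = 0.011351464.
SE(ȳ) = √(0.011351464) = 0.10654.

0.10654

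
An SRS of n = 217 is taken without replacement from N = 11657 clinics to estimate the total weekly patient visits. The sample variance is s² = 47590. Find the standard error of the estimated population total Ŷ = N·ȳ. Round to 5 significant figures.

171020

Var(Ŷ) = N²·Var(ȳ) = N²·(1 − n/N)·s²/n.
f = 217/11657 = 0.01861542; Var(ȳ) = 0.98138458·47590/217 = 215.22623.
Var(Ŷ) = 11657² · 215.22623 = 2.9246156 × 10^10.
SE(Ŷ) = √(2.9246156 × 10^10) = 171020.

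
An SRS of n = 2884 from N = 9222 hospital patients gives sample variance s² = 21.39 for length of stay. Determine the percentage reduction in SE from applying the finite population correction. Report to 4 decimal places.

f = n/N = 2884/9222 = 0.31273043.
SE_no-fpc = √(s²/n) = 0.086120742; SE_fpc = √((1−f)s²/n) = 0.071395579.
Ratio = √(1−f) = 0.82901723. Reduction = 100·(1 − 0.82901723) = 17.0983%.

17.0983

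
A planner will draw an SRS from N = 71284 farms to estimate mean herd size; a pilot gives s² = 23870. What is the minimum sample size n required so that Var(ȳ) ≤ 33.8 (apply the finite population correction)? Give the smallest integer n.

700

Without fpc, n₀ = s²/D = 23870/33.8 = 706.2130.
With fpc, (1 − n/N)·s²/n ≤ D requires n ≥ n₀/(1 + n₀/N) = 706.2130/(1 + 706.2130/71284) = 699.2852.
Rounding up, n = 700.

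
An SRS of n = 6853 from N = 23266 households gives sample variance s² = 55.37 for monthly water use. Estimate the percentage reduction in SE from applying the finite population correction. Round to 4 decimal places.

16.0089

f = n/N = 6853/23266 = 0.29454999.
SE_no-fpc = √(s²/n) = 0.089887002; SE_fpc = √((1−f)s²/n) = 0.075497056.
Ratio = √(1−f) = 0.83991072. Reduction = 100·(1 − 0.83991072) = 16.0089%.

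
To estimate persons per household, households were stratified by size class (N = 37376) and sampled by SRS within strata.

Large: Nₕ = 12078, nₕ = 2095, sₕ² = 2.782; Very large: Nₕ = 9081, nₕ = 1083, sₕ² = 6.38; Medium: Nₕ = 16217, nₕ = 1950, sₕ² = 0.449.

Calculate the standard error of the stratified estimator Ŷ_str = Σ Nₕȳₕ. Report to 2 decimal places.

Var(Ŷ_str) = Σₕ Nₕ²(1 − fₕ)sₕ²/nₕ.
Large: 12078²·(1 − 2095/12078)·2.782/2095 = 160113.96.
Very large: 9081²·(1 − 1083/9081)·6.38/1083 = 427865.53.
Medium: 16217²·(1 − 1950/16217)·0.449/1950 = 53273.951.
Sum = 641253.44.
SE = √(641253.44) = 800.78.

800.78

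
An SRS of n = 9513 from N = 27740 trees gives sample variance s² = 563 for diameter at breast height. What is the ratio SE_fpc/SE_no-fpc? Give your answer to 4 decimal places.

0.8106

f = n/N = 9513/27740 = 0.34293439.
SE_no-fpc = √(s²/n) = 0.24327386; SE_fpc = √((1−f)s²/n) = 0.19719678.
Ratio = √(1−f) = 0.81059584.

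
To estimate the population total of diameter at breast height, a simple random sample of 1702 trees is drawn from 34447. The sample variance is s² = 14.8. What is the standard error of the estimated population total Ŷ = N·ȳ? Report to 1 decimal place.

Var(Ŷ) = N²·Var(ȳ) = N²·(1 − n/N)·s²/n.
f = 1702/34447 = 0.04940924; Var(ȳ) = 0.95059076·14.8/1702 = 0.0082660066.
Var(Ŷ) = 34447² · 0.0082660066 = 9.8084088 × 10^6.
SE(Ŷ) = √(9.8084088 × 10^6) = 3131.8.

3131.8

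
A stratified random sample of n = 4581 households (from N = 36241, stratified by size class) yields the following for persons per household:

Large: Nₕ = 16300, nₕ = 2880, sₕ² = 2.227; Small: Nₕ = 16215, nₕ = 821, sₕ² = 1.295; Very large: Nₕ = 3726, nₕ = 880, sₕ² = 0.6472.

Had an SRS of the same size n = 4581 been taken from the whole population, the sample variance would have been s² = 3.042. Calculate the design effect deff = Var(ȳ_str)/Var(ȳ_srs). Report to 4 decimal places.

0.7490

Var(ȳ_str) = Σ Wₕ²(1−fₕ)sₕ²/nₕ with Wₕ = Nₕ/36241:
  Large: (16300/36241)²·(1−2880/16300)·2.227/2880 = 1.2878566 × 10^-4
  Small: (16215/36241)²·(1−821/16215)·1.295/821 = 2.9977451 × 10^-4
  Very large: (3726/36241)²·(1−880/3726)·0.6472/880 = 5.9379049 × 10^-6
  → Var(ȳ_str) = 4.3449807 × 10^-4.
Var(ȳ_srs) = (1 − 4581/36241)·3.042/4581 = 5.8010907 × 10^-4.
deff = (4.3449807 × 10^-4) / (5.8010907 × 10^-4) = 0.7490.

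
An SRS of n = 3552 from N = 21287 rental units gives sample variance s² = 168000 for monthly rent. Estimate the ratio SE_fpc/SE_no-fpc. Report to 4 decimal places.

f = n/N = 3552/21287 = 0.16686240.
SE_no-fpc = √(s²/n) = 6.8773031; SE_fpc = √((1−f)s²/n) = 6.2773527.
Ratio = √(1−f) = 0.91276371.

0.9128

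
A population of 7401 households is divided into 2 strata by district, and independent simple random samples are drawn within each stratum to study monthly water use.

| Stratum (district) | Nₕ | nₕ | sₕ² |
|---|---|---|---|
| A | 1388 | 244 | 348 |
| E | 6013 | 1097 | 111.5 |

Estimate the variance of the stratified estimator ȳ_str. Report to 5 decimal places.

Var(ȳ_str) = Σₕ Wₕ²(1 − fₕ)sₕ²/nₕ with Wₕ = Nₕ/N, N = 7401.
A: Wₕ = 0.18754222; term = 0.18754222²·(1 − 0.17579251)·348/244 = 0.041345105.
E: Wₕ = 0.81245778; term = 0.81245778²·(1 − 0.18243805)·111.5/1097 = 0.054851753.
Sum = 0.096196858.

0.09620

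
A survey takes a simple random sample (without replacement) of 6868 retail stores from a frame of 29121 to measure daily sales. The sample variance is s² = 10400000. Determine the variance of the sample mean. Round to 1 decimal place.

1157.1

Under SRS without replacement, Var(ȳ) = (1 − f)·s²/n with f = n/N = 6868/29121 = 0.23584355.
Var(ȳ) = (1 − 0.23584355)·10400000/6868 = 0.76415645·1514.2691 = 1157.1385.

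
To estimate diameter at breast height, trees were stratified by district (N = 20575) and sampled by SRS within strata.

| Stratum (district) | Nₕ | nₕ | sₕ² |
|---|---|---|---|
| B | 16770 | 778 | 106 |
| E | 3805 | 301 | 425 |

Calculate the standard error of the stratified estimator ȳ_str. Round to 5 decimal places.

Var(ȳ_str) = Σₕ Wₕ²(1 − fₕ)sₕ²/nₕ with Wₕ = Nₕ/N, N = 20575.
B: Wₕ = 0.81506683; term = 0.81506683²·(1 − 0.04639237)·106/778 = 0.086314235.
E: Wₕ = 0.18493317; term = 0.18493317²·(1 − 0.07910644)·425/301 = 0.044469424.
Sum = 0.13078366.
SE = √(0.13078366) = 0.36164.

0.36164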